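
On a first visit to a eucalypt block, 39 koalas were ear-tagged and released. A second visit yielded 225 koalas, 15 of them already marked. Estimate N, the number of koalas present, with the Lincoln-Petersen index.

N = (39 × 225) / 15 = 8775 / 15 = 585

N = 585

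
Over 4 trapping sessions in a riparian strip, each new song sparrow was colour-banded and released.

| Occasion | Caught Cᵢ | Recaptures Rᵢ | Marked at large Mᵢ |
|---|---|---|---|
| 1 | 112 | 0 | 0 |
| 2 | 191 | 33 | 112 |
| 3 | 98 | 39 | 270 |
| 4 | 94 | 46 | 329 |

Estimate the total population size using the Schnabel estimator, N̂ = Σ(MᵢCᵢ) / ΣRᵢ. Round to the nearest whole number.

N ≈ 668

Σ MᵢCᵢ = 0·112 + 112·191 + 270·98 + 329·94 = 0 + 21392 + 26460 + 30926 = 78778
Σ Rᵢ = 0 + 33 + 39 + 46 = 118
N̂ = 78778 / 118 ≈ 667.6 → 668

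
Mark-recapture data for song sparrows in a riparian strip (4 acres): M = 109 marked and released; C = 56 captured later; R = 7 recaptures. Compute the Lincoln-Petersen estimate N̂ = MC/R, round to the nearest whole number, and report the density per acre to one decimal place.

density ≈ 218.0 song sparrows per acre

N̂ = 109·56/7 = 6104/7 = 872
Density = N̂ / area = 872 / 4 = 218.0 per acre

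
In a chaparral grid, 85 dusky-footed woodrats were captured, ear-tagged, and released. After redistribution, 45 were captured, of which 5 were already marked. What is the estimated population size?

If marked individuals mix randomly, R/C ≈ M/N, giving N ≈ M·C/R.
N = (85 × 45) / 5 = 3825 / 5 = 765

N = 765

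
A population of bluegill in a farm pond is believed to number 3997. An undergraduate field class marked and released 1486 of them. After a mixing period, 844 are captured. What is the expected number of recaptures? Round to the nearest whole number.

expected recaptures ≈ 314

The marked fraction of the population is 1486/3997, so in a sample of 844 expect C·(M/N) marked.
E[R] = 1486 × 844 / 3997 = 1254184 / 3997 ≈ 313.8 → 314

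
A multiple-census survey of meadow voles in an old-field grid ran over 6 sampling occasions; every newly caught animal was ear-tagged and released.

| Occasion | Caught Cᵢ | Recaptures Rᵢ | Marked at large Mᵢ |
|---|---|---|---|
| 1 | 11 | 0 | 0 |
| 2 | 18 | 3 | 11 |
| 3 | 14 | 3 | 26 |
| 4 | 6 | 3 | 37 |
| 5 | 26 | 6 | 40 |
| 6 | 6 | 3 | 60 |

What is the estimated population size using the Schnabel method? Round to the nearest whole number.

N ≈ 121

Σ MᵢCᵢ = 0·11 + 11·18 + 26·14 + 37·6 + 40·26 + 60·6 = 0 + 198 + 364 + 222 + 1040 + 360 = 2184
Σ Rᵢ = 0 + 3 + 3 + 3 + 6 + 3 = 18
N̂ = 2184 / 18 ≈ 121.3 → 121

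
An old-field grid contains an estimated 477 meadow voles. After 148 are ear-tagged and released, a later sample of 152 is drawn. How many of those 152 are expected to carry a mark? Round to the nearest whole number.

expected recaptures ≈ 47

The marked fraction of the population is 148/477, so in a sample of 152 expect C·(M/N) marked.
E[R] = 148 × 152 / 477 = 22496 / 477 ≈ 47.2 → 47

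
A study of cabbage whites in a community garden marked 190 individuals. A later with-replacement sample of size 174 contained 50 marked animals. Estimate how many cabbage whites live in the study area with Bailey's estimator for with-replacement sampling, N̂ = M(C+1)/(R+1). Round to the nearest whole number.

N̂ = 190·(174+1)/(50+1) = 190·175/51 = 33250/51 ≈ 652.0 → 652

N ≈ 652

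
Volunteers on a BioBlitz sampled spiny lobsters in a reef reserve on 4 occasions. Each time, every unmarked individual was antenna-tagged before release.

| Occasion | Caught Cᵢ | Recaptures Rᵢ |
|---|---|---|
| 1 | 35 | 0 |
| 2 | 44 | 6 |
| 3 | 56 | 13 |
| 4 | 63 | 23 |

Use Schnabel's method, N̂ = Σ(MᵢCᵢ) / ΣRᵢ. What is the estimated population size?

N = 308

Marked at large before each occasion: Mᵢ = Σⱼ<ᵢ (Cⱼ − Rⱼ) → M1=0, M2=35, M3=73, M4=116
Σ MᵢCᵢ = 0·35 + 35·44 + 73·56 + 116·63 = 0 + 1540 + 4088 + 7308 = 12936
Σ Rᵢ = 0 + 6 + 13 + 23 = 42
N̂ = 12936 / 42 = 308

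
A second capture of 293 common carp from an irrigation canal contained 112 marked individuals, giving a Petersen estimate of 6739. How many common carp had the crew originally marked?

M = 2576

From N = M·C/R: M = N·R / C = 6739·112 / 293 = 754768 / 293 = 2576.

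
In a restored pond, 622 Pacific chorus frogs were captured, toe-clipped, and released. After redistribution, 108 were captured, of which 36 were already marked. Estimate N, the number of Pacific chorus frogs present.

The marked fraction in the recapture sample should equal the marked fraction in the population: 36/108 = 622/N.
N = (622 × 108) / 36 = 67176 / 36 = 1866

N = 1866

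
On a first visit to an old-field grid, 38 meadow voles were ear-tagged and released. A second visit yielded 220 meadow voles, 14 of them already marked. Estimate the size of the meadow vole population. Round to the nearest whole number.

N ≈ 597

Lincoln-Petersen assumes M/N = R/C, so N = M·C / R.
N = (38 × 220) / 14 = 8360 / 14 ≈ 597.1 → 597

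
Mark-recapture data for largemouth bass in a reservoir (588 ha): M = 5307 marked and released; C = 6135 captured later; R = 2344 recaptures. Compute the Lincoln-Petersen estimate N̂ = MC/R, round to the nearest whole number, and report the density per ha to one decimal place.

density ≈ 23.6 largemouth bass per ha

N̂ = 5307·6135/2344 = 32558445/2344 ≈ 13890.1 → 13890
Density = N̂ / area = 13890 / 588 ≈ 23.62 → 23.6 per ha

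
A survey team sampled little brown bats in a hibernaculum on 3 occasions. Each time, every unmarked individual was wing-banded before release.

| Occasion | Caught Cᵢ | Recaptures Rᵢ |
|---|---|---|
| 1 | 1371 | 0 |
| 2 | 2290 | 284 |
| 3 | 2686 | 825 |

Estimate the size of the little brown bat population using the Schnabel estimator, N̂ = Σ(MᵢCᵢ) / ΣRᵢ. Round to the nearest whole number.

N ≈ 11,010

Marked at large before each occasion: Mᵢ = Σⱼ<ᵢ (Cⱼ − Rⱼ) → M1=0, M2=1371, M3=3377
Σ MᵢCᵢ = 0·1371 + 1371·2290 + 3377·2686 = 0 + 3139590 + 9070622 = 12210212
Σ Rᵢ = 0 + 284 + 825 = 1109
N̂ = 12210212 / 1109 ≈ 11010.1 → 11010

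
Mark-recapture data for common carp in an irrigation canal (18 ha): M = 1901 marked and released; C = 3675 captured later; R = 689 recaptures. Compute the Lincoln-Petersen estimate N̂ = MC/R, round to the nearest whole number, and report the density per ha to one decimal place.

density ≈ 563.3 common carp per ha

N̂ = 1901·3675/689 = 6986175/689 ≈ 10139.6 → 10140
Density = N̂ / area = 10140 / 18 ≈ 563.33 → 563.3 per ha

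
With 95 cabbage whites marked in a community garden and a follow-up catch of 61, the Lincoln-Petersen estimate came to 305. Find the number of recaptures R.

From N = M·C/R: R = M·C / N = 95·61 / 305 = 5795 / 305 = 19.

R = 19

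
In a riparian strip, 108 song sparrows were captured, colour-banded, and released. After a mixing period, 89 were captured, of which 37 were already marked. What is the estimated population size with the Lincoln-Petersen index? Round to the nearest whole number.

N = (108 × 89) / 37 = 9612 / 37 ≈ 259.8 → 260

N ≈ 260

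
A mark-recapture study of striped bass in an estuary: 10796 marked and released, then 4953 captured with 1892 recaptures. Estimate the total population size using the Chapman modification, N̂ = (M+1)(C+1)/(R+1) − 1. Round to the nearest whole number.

N̂ = (10796+1)(4953+1)/(1892+1) − 1 = 10797·4954/1893 − 1
= 53488338/1893 − 1 ≈ 28255.9 − 1 ≈ 28254.9 → 28255

N ≈ 28,255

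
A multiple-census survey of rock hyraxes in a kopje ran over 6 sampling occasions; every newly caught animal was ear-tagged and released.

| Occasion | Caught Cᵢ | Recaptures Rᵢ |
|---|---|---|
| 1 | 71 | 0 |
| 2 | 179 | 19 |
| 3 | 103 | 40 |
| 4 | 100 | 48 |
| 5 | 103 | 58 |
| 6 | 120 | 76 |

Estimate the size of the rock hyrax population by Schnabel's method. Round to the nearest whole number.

N ≈ 616

Marked at large before each occasion: Mᵢ = Σⱼ<ᵢ (Cⱼ − Rⱼ) → M1=0, M2=71, M3=231, M4=294, M5=346, M6=391
Σ MᵢCᵢ = 0·71 + 71·179 + 231·103 + 294·100 + 346·103 + 391·120 = 0 + 12709 + 23793 + 29400 + 35638 + 46920 = 148460
Σ Rᵢ = 0 + 19 + 40 + 48 + 58 + 76 = 241
N̂ = 148460 / 241 ≈ 616.0 → 616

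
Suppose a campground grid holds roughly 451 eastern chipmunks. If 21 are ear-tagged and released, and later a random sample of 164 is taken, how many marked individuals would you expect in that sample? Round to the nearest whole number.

The marked fraction of the population is 21/451, so in a sample of 164 expect C·(M/N) marked.
E[R] = 21 × 164 / 451 = 3444 / 451 ≈ 7.6 → 8

expected recaptures ≈ 8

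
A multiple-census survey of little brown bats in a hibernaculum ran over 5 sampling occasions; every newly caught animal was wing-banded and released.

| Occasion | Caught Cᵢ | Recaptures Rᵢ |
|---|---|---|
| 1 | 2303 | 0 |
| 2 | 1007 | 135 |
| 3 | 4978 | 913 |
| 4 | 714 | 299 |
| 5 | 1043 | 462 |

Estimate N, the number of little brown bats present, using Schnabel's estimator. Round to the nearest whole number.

N ≈ 17,290

Marked at large before each occasion: Mᵢ = Σⱼ<ᵢ (Cⱼ − Rⱼ) → M1=0, M2=2303, M3=3175, M4=7240, M5=7655
Σ MᵢCᵢ = 0·2303 + 2303·1007 + 3175·4978 + 7240·714 + 7655·1043 = 0 + 2319121 + 15805150 + 5169360 + 7984165 = 31277796
Σ Rᵢ = 0 + 135 + 913 + 299 + 462 = 1809
N̂ = 31277796 / 1809 ≈ 17290.1 → 17290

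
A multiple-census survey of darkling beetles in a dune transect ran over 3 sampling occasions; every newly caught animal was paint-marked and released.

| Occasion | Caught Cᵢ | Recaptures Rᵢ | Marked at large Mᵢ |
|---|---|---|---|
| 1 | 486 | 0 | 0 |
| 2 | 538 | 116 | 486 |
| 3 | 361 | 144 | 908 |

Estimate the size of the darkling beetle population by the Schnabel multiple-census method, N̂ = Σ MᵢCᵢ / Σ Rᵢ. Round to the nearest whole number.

N ≈ 2266

Σ MᵢCᵢ = 0·486 + 486·538 + 908·361 = 0 + 261468 + 327788 = 589256
Σ Rᵢ = 0 + 116 + 144 = 260
N̂ = 589256 / 260 ≈ 2266.4 → 2266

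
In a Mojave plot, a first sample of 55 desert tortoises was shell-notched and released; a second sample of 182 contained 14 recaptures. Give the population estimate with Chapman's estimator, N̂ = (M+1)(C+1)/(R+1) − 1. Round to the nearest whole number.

N ≈ 682

N̂ = (55+1)(182+1)/(14+1) − 1 = 56·183/15 − 1
= 10248/15 − 1 ≈ 683.2 − 1 ≈ 682.2 → 682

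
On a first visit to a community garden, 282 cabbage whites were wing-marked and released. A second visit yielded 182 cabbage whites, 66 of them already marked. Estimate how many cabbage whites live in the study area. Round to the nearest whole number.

Lincoln-Petersen assumes M/N = R/C, so N = M·C / R.
N = (282 × 182) / 66 = 51324 / 66 ≈ 777.6 → 778

N ≈ 778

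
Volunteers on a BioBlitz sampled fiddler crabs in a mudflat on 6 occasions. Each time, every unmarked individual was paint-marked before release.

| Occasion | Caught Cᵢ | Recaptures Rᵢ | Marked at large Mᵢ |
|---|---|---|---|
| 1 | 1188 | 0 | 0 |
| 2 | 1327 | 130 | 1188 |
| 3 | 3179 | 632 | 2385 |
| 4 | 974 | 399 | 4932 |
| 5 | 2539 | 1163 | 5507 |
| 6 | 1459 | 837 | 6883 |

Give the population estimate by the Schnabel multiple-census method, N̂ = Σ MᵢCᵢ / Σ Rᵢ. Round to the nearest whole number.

N ≈ 12,017

Σ MᵢCᵢ = 0·1188 + 1188·1327 + 2385·3179 + 4932·974 + 5507·2539 + 6883·1459 = 0 + 1576476 + 7581915 + 4803768 + 13982273 + 10042297 = 37986729
Σ Rᵢ = 0 + 130 + 632 + 399 + 1163 + 837 = 3161
N̂ = 37986729 / 3161 ≈ 12017.3 → 12017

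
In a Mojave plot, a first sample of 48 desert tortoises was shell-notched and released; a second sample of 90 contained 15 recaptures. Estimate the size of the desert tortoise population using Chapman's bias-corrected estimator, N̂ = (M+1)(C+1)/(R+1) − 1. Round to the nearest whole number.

N̂ = (48+1)(90+1)/(15+1) − 1 = 49·91/16 − 1
= 4459/16 − 1 ≈ 278.7 − 1 ≈ 277.7 → 278

N ≈ 278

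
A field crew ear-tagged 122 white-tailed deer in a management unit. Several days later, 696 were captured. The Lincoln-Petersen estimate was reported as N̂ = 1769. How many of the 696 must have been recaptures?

From N = M·C/R: R = M·C / N = 122·696 / 1769 = 84912 / 1769 = 48.

R = 48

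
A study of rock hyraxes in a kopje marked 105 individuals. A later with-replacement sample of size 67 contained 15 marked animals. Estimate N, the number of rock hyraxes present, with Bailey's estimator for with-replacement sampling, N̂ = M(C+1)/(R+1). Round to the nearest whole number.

N̂ = 105·(67+1)/(15+1) = 105·68/16 = 7140/16 ≈ 446.2 → 446

N ≈ 446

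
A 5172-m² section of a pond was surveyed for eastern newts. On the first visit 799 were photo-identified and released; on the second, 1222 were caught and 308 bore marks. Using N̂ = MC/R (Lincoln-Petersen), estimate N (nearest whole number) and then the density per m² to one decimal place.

density ≈ 0.6 eastern newts per m²

N̂ = 799·1222/308 = 976378/308 ≈ 3170.1 → 3170
Density = N̂ / area = 3170 / 5172 ≈ 0.61 → 0.6 per m²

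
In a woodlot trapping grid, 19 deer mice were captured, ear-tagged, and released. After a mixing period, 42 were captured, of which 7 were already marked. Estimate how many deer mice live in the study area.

N = 114

The marked fraction in the recapture sample should equal the marked fraction in the population: 7/42 = 19/N.
N = (19 × 42) / 7 = 798 / 7 = 114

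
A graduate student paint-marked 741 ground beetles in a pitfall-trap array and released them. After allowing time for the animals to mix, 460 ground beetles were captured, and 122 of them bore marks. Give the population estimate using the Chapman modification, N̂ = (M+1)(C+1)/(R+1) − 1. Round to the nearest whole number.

N ≈ 2780

N̂ = (741+1)(460+1)/(122+1) − 1 = 742·461/123 − 1
= 342062/123 − 1 ≈ 2781.0 − 1 ≈ 2780.0 → 2780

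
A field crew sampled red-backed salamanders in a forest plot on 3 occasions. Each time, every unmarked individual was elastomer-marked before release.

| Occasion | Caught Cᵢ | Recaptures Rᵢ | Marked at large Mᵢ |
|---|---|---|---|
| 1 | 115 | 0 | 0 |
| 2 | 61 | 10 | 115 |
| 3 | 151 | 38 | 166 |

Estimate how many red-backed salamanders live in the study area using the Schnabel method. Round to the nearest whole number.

N ≈ 668

Σ MᵢCᵢ = 0·115 + 115·61 + 166·151 = 0 + 7015 + 25066 = 32081
Σ Rᵢ = 0 + 10 + 38 = 48
N̂ = 32081 / 48 ≈ 668.4 → 668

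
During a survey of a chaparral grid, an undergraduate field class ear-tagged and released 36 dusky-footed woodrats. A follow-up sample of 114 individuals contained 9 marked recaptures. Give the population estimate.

Lincoln-Petersen assumes M/N = R/C, so N = M·C / R.
N = (36 × 114) / 9 = 4104 / 9 = 456

N = 456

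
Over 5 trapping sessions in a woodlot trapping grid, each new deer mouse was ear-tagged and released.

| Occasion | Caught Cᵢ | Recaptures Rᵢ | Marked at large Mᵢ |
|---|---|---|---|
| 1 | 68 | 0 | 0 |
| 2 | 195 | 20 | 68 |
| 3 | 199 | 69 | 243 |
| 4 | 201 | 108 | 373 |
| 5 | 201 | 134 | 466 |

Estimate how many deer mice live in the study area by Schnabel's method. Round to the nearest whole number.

N ≈ 696

Σ MᵢCᵢ = 0·68 + 68·195 + 243·199 + 373·201 + 466·201 = 0 + 13260 + 48357 + 74973 + 93666 = 230256
Σ Rᵢ = 0 + 20 + 69 + 108 + 134 = 331
N̂ = 230256 / 331 ≈ 695.6 → 696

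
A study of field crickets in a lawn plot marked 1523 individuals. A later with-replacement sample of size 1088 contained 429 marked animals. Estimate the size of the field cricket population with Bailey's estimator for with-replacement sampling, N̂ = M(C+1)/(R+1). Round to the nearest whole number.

N ≈ 3857

N̂ = 1523·(1088+1)/(429+1) = 1523·1089/430 = 1658547/430 ≈ 3857.1 → 3857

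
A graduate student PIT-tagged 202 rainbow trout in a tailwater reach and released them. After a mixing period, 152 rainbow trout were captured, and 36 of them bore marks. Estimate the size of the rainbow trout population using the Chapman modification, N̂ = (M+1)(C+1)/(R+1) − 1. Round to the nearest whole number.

N ≈ 838

N̂ = (202+1)(152+1)/(36+1) − 1 = 203·153/37 − 1
= 31059/37 − 1 ≈ 839.4 − 1 ≈ 838.4 → 838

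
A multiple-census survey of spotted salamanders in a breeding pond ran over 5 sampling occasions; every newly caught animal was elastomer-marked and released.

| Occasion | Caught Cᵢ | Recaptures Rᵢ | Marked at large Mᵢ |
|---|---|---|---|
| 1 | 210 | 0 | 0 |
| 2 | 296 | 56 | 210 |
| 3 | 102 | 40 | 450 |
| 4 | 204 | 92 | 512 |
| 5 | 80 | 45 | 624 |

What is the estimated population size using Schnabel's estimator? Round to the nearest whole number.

Σ MᵢCᵢ = 0·210 + 210·296 + 450·102 + 512·204 + 624·80 = 0 + 62160 + 45900 + 104448 + 49920 = 262428
Σ Rᵢ = 0 + 56 + 40 + 92 + 45 = 233
N̂ = 262428 / 233 ≈ 1126.3 → 1126

N ≈ 1126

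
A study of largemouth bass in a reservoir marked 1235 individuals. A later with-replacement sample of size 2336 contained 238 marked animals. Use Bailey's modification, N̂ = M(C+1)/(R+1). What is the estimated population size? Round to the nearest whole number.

N̂ = 1235·(2336+1)/(238+1) = 1235·2337/239 = 2886195/239 ≈ 12076.1 → 12076

N ≈ 12,076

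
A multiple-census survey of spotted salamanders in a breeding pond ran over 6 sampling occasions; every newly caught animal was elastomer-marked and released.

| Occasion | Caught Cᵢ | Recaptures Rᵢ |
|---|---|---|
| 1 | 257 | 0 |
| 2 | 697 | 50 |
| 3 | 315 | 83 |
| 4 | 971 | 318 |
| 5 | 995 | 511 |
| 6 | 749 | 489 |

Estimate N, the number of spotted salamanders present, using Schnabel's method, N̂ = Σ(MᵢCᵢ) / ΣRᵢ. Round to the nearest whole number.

N ≈ 3480

Marked at large before each occasion: Mᵢ = Σⱼ<ᵢ (Cⱼ − Rⱼ) → M1=0, M2=257, M3=904, M4=1136, M5=1789, M6=2273
Σ MᵢCᵢ = 0·257 + 257·697 + 904·315 + 1136·971 + 1789·995 + 2273·749 = 0 + 179129 + 284760 + 1103056 + 1780055 + 1702477 = 5049477
Σ Rᵢ = 0 + 50 + 83 + 318 + 511 + 489 = 1451
N̂ = 5049477 / 1451 ≈ 3480.0 → 3480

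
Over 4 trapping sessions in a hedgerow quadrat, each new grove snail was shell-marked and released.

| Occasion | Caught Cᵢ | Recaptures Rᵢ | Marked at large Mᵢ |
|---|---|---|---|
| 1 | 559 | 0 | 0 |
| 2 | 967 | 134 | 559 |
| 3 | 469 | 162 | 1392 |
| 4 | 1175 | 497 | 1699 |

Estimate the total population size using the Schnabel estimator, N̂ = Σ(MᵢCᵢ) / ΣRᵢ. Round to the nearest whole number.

N ≈ 4022

Σ MᵢCᵢ = 0·559 + 559·967 + 1392·469 + 1699·1175 = 0 + 540553 + 652848 + 1996325 = 3189726
Σ Rᵢ = 0 + 134 + 162 + 497 = 793
N̂ = 3189726 / 793 ≈ 4022.4 → 4022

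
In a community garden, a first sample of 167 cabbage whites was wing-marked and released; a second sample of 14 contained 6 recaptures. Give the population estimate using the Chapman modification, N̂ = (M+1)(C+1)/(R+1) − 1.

N̂ = (167+1)(14+1)/(6+1) − 1 = 168·15/7 − 1
= 2520/7 − 1 = 360 − 1 = 359

N = 359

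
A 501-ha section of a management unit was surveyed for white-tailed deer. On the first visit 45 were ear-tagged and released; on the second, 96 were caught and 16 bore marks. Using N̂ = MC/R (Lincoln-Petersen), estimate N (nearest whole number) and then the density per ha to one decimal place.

N̂ = 45·96/16 = 4320/16 = 270
Density = N̂ / area = 270 / 501 ≈ 0.54 → 0.5 per ha

density ≈ 0.5 white-tailed deer per ha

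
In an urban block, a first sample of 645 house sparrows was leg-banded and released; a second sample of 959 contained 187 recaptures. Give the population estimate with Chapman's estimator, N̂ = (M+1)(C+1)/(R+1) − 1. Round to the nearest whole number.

N ≈ 3298

N̂ = (645+1)(959+1)/(187+1) − 1 = 646·960/188 − 1
= 620160/188 − 1 ≈ 3298.7 − 1 ≈ 3297.7 → 3298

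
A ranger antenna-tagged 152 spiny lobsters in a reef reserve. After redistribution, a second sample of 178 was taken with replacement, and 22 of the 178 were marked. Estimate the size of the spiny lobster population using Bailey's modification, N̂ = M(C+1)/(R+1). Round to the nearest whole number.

N ≈ 1183

N̂ = 152·(178+1)/(22+1) = 152·179/23 = 27208/23 ≈ 1183.0 → 1183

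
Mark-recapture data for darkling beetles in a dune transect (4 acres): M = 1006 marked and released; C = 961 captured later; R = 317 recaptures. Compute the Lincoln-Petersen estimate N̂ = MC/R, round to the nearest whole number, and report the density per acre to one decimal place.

density ≈ 762.5 darkling beetles per acre

N̂ = 1006·961/317 = 966766/317 ≈ 3049.7 → 3050
Density = N̂ / area = 3050 / 4 ≈ 762.50 → 762.5 per acre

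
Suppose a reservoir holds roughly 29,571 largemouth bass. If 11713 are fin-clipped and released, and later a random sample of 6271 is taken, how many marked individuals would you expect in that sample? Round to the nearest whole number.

Expected recaptures E[R] = M·C / N.
E[R] = 11713 × 6271 / 29571 = 73452223 / 29571 ≈ 2483.9 → 2484

expected recaptures ≈ 2484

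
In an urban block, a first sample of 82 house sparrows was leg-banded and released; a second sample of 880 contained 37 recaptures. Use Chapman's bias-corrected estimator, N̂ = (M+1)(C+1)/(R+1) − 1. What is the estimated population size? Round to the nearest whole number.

N ≈ 1923

N̂ = (82+1)(880+1)/(37+1) − 1 = 83·881/38 − 1
= 73123/38 − 1 ≈ 1924.3 − 1 ≈ 1923.3 → 1923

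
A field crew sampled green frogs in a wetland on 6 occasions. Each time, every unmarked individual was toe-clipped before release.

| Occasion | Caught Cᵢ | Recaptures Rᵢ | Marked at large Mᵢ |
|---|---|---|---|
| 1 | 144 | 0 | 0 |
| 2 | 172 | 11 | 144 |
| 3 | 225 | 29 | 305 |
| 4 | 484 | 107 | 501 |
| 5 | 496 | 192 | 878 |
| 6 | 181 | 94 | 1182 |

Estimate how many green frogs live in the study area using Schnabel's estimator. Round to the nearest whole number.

Σ MᵢCᵢ = 0·144 + 144·172 + 305·225 + 501·484 + 878·496 + 1182·181 = 0 + 24768 + 68625 + 242484 + 435488 + 213942 = 985307
Σ Rᵢ = 0 + 11 + 29 + 107 + 192 + 94 = 433
N̂ = 985307 / 433 ≈ 2275.5 → 2276

N ≈ 2276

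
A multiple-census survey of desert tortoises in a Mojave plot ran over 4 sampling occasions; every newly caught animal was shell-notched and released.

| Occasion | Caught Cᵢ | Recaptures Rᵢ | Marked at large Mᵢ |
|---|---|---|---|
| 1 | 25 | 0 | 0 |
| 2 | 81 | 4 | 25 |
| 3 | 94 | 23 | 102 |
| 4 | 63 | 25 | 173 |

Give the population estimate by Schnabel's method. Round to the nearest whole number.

Σ MᵢCᵢ = 0·25 + 25·81 + 102·94 + 173·63 = 0 + 2025 + 9588 + 10899 = 22512
Σ Rᵢ = 0 + 4 + 23 + 25 = 52
N̂ = 22512 / 52 ≈ 432.9 → 433

N ≈ 433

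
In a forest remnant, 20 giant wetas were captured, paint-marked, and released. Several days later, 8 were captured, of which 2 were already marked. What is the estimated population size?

N = 80

N = (20 × 8) / 2 = 160 / 2 = 80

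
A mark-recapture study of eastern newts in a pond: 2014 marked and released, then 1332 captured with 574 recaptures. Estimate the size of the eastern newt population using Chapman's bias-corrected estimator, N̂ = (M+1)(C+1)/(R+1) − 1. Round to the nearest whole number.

N ≈ 4670

N̂ = (2014+1)(1332+1)/(574+1) − 1 = 2015·1333/575 − 1
= 2685995/575 − 1 ≈ 4671.3 − 1 ≈ 4670.3 → 4670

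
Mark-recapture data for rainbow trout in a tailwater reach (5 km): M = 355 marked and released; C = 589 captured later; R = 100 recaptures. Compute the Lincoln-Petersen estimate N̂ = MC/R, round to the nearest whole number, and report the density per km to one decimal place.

density ≈ 418.2 rainbow trout per km

N̂ = 355·589/100 = 209095/100 ≈ 2090.9 → 2091
Density = N̂ / area = 2091 / 5 ≈ 418.20 → 418.2 per km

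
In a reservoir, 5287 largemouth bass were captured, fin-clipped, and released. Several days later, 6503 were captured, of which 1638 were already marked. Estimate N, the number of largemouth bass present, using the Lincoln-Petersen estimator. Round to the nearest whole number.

N ≈ 20,990

N = (5287 × 6503) / 1638 = 34381361 / 1638 ≈ 20989.8 → 20990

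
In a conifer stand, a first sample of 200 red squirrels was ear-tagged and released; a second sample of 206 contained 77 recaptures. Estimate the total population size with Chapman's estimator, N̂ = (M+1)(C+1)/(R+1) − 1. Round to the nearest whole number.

N̂ = (200+1)(206+1)/(77+1) − 1 = 201·207/78 − 1
= 41607/78 − 1 ≈ 533.4 − 1 ≈ 532.4 → 532

N ≈ 532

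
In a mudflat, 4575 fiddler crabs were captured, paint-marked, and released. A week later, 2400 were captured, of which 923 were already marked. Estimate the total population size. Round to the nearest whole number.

Lincoln-Petersen assumes M/N = R/C, so N = M·C / R.
N = (4575 × 2400) / 923 = 10980000 / 923 ≈ 11896.0 → 11896

N ≈ 11,896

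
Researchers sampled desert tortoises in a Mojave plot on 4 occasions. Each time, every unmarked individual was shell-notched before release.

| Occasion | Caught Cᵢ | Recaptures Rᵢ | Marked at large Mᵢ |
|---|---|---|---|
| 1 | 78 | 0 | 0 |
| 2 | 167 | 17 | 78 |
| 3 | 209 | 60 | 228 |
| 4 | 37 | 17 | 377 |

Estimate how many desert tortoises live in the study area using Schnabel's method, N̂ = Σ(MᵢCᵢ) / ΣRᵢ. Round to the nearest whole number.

N ≈ 794

Σ MᵢCᵢ = 0·78 + 78·167 + 228·209 + 377·37 = 0 + 13026 + 47652 + 13949 = 74627
Σ Rᵢ = 0 + 17 + 60 + 17 = 94
N̂ = 74627 / 94 ≈ 793.9 → 794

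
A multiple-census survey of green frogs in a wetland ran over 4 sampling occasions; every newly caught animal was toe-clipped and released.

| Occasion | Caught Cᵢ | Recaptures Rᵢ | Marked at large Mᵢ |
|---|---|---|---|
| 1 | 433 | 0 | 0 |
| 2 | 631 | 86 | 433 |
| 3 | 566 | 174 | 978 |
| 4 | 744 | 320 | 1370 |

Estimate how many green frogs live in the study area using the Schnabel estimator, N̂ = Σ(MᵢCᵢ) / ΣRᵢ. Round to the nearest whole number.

Σ MᵢCᵢ = 0·433 + 433·631 + 978·566 + 1370·744 = 0 + 273223 + 553548 + 1019280 = 1846051
Σ Rᵢ = 0 + 86 + 174 + 320 = 580
N̂ = 1846051 / 580 ≈ 3182.8 → 3183

N ≈ 3183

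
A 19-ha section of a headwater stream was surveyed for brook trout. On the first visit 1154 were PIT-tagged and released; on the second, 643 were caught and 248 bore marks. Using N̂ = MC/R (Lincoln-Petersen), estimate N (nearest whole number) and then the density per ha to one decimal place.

density ≈ 157.5 brook trout per ha

N̂ = 1154·643/248 = 742022/248 ≈ 2992.0 → 2992
Density = N̂ / area = 2992 / 19 ≈ 157.47 → 157.5 per ha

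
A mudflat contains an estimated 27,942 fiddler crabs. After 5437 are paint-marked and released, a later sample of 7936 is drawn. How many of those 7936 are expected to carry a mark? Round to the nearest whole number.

expected recaptures ≈ 1544

The marked fraction of the population is 5437/27942, so in a sample of 7936 expect C·(M/N) marked.
E[R] = 5437 × 7936 / 27942 = 43148032 / 27942 ≈ 1544.2 → 1544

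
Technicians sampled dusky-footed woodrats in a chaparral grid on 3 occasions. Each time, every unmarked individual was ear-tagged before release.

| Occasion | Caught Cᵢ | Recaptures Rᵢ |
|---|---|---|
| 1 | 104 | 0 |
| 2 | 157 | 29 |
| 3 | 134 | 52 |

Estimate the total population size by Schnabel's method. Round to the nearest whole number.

N ≈ 585

Marked at large before each occasion: Mᵢ = Σⱼ<ᵢ (Cⱼ − Rⱼ) → M1=0, M2=104, M3=232
Σ MᵢCᵢ = 0·104 + 104·157 + 232·134 = 0 + 16328 + 31088 = 47416
Σ Rᵢ = 0 + 29 + 52 = 81
N̂ = 47416 / 81 ≈ 585.4 → 585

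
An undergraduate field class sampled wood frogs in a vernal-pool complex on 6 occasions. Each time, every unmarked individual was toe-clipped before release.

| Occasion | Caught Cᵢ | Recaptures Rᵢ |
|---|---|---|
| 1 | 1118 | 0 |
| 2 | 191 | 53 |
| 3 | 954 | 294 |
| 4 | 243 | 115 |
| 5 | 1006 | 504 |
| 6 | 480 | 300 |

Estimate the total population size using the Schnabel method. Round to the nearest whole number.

N ≈ 4072

Marked at large before each occasion: Mᵢ = Σⱼ<ᵢ (Cⱼ − Rⱼ) → M1=0, M2=1118, M3=1256, M4=1916, M5=2044, M6=2546
Σ MᵢCᵢ = 0·1118 + 1118·191 + 1256·954 + 1916·243 + 2044·1006 + 2546·480 = 0 + 213538 + 1198224 + 465588 + 2056264 + 1222080 = 5155694
Σ Rᵢ = 0 + 53 + 294 + 115 + 504 + 300 = 1266
N̂ = 5155694 / 1266 ≈ 4072.4 → 4072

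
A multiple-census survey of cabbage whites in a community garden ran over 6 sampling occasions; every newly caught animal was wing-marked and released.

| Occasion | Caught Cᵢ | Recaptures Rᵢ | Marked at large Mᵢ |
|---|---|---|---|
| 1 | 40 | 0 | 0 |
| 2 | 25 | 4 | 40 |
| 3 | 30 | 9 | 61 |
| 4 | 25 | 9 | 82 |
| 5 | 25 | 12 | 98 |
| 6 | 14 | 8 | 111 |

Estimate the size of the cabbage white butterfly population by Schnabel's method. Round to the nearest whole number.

Σ MᵢCᵢ = 0·40 + 40·25 + 61·30 + 82·25 + 98·25 + 111·14 = 0 + 1000 + 1830 + 2050 + 2450 + 1554 = 8884
Σ Rᵢ = 0 + 4 + 9 + 9 + 12 + 8 = 42
N̂ = 8884 / 42 ≈ 211.5 → 212

N ≈ 212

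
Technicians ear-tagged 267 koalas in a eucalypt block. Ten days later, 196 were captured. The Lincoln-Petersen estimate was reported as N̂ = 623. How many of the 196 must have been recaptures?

From N = M·C/R: R = M·C / N = 267·196 / 623 = 52332 / 623 = 84.

R = 84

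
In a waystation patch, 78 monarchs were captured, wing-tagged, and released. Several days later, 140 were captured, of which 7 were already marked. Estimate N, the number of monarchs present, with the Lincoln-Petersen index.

Lincoln-Petersen assumes M/N = R/C, so N = M·C / R.
N = (78 × 140) / 7 = 10920 / 7 = 1560

N = 1560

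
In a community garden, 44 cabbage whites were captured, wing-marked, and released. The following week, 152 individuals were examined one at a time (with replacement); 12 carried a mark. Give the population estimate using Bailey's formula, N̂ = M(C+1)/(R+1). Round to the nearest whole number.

N̂ = 44·(152+1)/(12+1) = 44·153/13 = 6732/13 ≈ 517.8 → 518

N ≈ 518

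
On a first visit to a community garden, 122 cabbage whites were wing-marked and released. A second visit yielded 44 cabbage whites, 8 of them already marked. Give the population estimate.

The marked fraction in the recapture sample should equal the marked fraction in the population: 8/44 = 122/N.
N = (122 × 44) / 8 = 5368 / 8 = 671

N = 671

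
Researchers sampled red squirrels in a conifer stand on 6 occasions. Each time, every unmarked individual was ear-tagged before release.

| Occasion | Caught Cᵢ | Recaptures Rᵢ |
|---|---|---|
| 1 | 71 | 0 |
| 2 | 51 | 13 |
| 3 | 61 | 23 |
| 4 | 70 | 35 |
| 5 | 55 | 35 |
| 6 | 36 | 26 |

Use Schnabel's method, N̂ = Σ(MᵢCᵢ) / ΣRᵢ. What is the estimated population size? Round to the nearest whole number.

Marked at large before each occasion: Mᵢ = Σⱼ<ᵢ (Cⱼ − Rⱼ) → M1=0, M2=71, M3=109, M4=147, M5=182, M6=202
Σ MᵢCᵢ = 0·71 + 71·51 + 109·61 + 147·70 + 182·55 + 202·36 = 0 + 3621 + 6649 + 10290 + 10010 + 7272 = 37842
Σ Rᵢ = 0 + 13 + 23 + 35 + 35 + 26 = 132
N̂ = 37842 / 132 ≈ 286.7 → 287

N ≈ 287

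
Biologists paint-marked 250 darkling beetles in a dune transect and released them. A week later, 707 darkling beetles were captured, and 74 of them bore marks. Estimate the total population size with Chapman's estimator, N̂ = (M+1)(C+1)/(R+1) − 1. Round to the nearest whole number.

N ≈ 2368

N̂ = (250+1)(707+1)/(74+1) − 1 = 251·708/75 − 1
= 177708/75 − 1 ≈ 2369.4 − 1 ≈ 2368.4 → 2368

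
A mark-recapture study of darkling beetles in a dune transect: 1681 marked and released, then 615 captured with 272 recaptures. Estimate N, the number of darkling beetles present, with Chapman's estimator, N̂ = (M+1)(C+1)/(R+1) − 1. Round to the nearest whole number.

N̂ = (1681+1)(615+1)/(272+1) − 1 = 1682·616/273 − 1
= 1036112/273 − 1 ≈ 3795.3 − 1 ≈ 3794.3 → 3794

N ≈ 3794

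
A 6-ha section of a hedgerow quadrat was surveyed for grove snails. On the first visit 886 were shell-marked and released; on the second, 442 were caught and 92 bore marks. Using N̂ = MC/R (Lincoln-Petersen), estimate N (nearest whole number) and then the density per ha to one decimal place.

density ≈ 709.5 grove snails per ha

N̂ = 886·442/92 = 391612/92 ≈ 4256.7 → 4257
Density = N̂ / area = 4257 / 6 ≈ 709.50 → 709.5 per ha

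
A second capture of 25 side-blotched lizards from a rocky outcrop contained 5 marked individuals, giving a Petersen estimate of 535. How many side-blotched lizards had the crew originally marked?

From N = M·C/R: M = N·R / C = 535·5 / 25 = 2675 / 25 = 107.

M = 107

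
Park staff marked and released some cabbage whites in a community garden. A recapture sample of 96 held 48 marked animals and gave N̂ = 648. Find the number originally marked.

M = 324

From N = M·C/R: M = N·R / C = 648·48 / 96 = 31104 / 96 = 324.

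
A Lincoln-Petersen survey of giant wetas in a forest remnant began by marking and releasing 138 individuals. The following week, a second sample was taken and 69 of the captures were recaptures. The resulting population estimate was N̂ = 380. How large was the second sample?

C = 190

From N = M·C/R: C = N·R / M = 380·69 / 138 = 26220 / 138 = 190.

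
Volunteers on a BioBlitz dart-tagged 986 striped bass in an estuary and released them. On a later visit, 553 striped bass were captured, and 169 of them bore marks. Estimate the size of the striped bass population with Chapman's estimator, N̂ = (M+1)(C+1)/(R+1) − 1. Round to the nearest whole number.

N ≈ 3215

N̂ = (986+1)(553+1)/(169+1) − 1 = 987·554/170 − 1
= 546798/170 − 1 ≈ 3216.46 − 1 ≈ 3215.46 → 3215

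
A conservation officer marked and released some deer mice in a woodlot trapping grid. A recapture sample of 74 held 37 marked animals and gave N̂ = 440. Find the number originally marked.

M = 220

From N = M·C/R: M = N·R / C = 440·37 / 74 = 16280 / 74 = 220.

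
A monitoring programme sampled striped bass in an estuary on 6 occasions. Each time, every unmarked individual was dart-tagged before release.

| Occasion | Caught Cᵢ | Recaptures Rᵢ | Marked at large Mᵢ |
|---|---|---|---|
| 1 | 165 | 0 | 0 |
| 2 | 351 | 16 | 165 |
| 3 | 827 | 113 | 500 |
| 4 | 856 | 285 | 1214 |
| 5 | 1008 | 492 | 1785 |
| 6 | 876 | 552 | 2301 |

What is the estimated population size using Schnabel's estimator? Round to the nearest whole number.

Σ MᵢCᵢ = 0·165 + 165·351 + 500·827 + 1214·856 + 1785·1008 + 2301·876 = 0 + 57915 + 413500 + 1039184 + 1799280 + 2015676 = 5325555
Σ Rᵢ = 0 + 16 + 113 + 285 + 492 + 552 = 1458
N̂ = 5325555 / 1458 ≈ 3652.6 → 3653

N ≈ 3653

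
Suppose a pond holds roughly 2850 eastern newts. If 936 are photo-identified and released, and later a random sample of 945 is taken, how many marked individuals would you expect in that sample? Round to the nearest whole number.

expected recaptures ≈ 310

Expected recaptures E[R] = M·C / N.
E[R] = 936 × 945 / 2850 = 884520 / 2850 ≈ 310.4 → 310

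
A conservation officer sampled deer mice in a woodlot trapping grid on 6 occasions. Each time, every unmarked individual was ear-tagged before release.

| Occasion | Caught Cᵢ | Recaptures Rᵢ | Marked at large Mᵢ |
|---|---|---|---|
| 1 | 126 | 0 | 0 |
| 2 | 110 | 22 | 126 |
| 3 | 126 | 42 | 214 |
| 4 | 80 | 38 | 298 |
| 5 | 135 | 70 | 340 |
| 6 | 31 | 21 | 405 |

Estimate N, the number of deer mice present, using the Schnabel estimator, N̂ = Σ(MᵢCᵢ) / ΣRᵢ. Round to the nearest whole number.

Σ MᵢCᵢ = 0·126 + 126·110 + 214·126 + 298·80 + 340·135 + 405·31 = 0 + 13860 + 26964 + 23840 + 45900 + 12555 = 123119
Σ Rᵢ = 0 + 22 + 42 + 38 + 70 + 21 = 193
N̂ = 123119 / 193 ≈ 637.9 → 638

N ≈ 638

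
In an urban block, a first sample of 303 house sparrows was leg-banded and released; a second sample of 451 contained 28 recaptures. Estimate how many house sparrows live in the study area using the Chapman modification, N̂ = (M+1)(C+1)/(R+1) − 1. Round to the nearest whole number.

N̂ = (303+1)(451+1)/(28+1) − 1 = 304·452/29 − 1
= 137408/29 − 1 ≈ 4738.2 − 1 ≈ 4737.2 → 4737

N ≈ 4737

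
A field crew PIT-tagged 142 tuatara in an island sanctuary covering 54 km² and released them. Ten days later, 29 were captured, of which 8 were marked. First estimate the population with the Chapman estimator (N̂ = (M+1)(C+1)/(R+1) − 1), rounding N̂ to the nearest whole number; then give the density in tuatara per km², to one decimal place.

density ≈ 8.8 tuatara per km²

N̂ = 143·30/9 − 1 = 4290/9 − 1 ≈ 475.7 → 476
Density = N̂ / area = 476 / 54 ≈ 8.81 → 8.8 per km²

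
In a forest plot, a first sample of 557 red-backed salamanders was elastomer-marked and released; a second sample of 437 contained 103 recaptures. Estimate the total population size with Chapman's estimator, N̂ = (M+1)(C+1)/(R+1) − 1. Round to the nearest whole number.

N ≈ 2349

N̂ = (557+1)(437+1)/(103+1) − 1 = 558·438/104 − 1
= 244404/104 − 1 ≈ 2350.0 − 1 ≈ 2349.0 → 2349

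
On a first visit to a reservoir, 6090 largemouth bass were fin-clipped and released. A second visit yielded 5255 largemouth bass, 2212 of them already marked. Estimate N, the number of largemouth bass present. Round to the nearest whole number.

The marked fraction in the recapture sample should equal the marked fraction in the population: 2212/5255 = 6090/N.
N = (6090 × 5255) / 2212 = 32002950 / 2212 ≈ 14467.9 → 14468

N ≈ 14,468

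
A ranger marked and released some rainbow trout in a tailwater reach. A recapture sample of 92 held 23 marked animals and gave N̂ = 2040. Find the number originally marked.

M = 510

From N = M·C/R: M = N·R / C = 2040·23 / 92 = 46920 / 92 = 510.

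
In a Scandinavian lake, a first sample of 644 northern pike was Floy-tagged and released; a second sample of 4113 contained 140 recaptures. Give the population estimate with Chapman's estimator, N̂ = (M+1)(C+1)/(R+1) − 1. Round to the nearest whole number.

N̂ = (644+1)(4113+1)/(140+1) − 1 = 645·4114/141 − 1
= 2653530/141 − 1 ≈ 18819.4 − 1 ≈ 18818.4 → 18818

N ≈ 18,818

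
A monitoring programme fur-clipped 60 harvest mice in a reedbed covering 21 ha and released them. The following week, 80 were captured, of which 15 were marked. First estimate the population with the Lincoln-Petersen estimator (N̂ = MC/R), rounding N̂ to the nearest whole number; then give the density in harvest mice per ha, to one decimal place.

density ≈ 15.2 harvest mice per ha

N̂ = 60·80/15 = 4800/15 = 320
Density = N̂ / area = 320 / 21 ≈ 15.24 → 15.2 per ha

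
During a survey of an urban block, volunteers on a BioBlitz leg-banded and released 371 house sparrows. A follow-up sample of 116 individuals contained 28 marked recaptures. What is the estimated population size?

N = 1537

If marked individuals mix randomly, R/C ≈ M/N, giving N ≈ M·C/R.
N = (371 × 116) / 28 = 43036 / 28 = 1537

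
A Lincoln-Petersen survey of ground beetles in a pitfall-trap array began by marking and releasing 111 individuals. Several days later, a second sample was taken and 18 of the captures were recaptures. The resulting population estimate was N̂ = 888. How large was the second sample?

C = 144

From N = M·C/R: C = N·R / M = 888·18 / 111 = 15984 / 111 = 144.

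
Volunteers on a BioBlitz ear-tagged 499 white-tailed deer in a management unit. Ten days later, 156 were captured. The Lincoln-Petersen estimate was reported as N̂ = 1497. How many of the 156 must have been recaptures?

R = 52

From N = M·C/R: R = M·C / N = 499·156 / 1497 = 77844 / 1497 = 52.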